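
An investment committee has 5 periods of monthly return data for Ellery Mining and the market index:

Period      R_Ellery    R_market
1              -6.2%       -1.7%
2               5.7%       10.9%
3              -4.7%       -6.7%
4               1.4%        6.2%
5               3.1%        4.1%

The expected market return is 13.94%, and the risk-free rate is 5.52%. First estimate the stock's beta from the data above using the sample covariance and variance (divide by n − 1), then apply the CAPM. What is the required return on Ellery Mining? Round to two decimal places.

Mean R_i = (-6.2 + 5.7 − 4.7 + 1.4 + 3.1) / 5 = -0.1400%
Mean R_m = (-1.7 + 10.9 − 6.7 + 6.2 + 4.1) / 5 = 2.5600%
Σ(R_i − R̄_i)(R_m − R̄_m) = 127.3420  ⇒  Cov = 127.3420 / 4 = 31.8355
Σ(R_m − R̄_m)² = 189.0720  ⇒  Var(R_m) = 189.0720 / 4 = 47.2680
β = Cov / Var(R_m) = 31.8355 / 47.2680 = 0.6735
MRP = 13.94% − 5.52% = 8.42%
E(R) = R_f + β × MRP = 5.52% + 0.6735 × 8.42% = 11.19%

11.19%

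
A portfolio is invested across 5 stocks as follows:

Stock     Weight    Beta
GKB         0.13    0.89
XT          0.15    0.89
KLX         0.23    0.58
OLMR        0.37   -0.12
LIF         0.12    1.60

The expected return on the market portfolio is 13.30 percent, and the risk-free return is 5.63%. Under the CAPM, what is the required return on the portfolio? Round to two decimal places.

β_P = Σ w_i β_i = 0.13×0.89 + 0.15×0.89 + 0.23×0.58 + 0.37×-0.12 + 0.12×1.60 = 0.5302
MRP = 13.30% − 5.63% = 7.67%
E(R_P) = R_f + β_P × MRP = 5.63% + 0.5302 × 7.67% = 9.70%

9.70%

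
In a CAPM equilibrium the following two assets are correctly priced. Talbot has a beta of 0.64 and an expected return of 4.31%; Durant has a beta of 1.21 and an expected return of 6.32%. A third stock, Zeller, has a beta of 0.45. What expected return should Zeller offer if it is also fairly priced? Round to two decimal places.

3.64%

MRP (SML slope) = (6.32% − 4.31%) / (1.21 − 0.64) = 2.01% / 0.57 = 3.5263%
R_f (intercept) = 4.31% − 0.64 × 3.5263% = 2.0532%
E(R_Zeller) = R_f + β × MRP = 2.0532% + 0.45 × 3.5263% = 3.64%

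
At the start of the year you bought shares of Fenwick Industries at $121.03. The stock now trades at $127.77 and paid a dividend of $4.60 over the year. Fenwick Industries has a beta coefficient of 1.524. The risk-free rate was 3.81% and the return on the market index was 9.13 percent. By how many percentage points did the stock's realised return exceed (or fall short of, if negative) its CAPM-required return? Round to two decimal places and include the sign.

-2.55%

Realised HPR = (P1 + D1 − P0) / P0 = (127.77 + 4.60 − 121.03) / 121.03 = 11.34 / 121.03 = 9.3696%
MRP = 9.13% − 3.81% = 5.32%
CAPM required = R_f + β·MRP = 3.81% + 1.524 × 5.32% = 11.91768%
α = realised − required = 9.3696% − 11.91768% = -2.55%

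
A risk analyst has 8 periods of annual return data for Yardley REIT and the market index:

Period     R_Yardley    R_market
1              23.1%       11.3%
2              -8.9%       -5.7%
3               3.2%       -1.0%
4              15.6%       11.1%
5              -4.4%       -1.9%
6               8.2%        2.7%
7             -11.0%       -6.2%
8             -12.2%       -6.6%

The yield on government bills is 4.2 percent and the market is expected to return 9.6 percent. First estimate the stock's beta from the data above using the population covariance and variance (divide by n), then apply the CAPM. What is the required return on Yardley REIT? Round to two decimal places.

13.61%

Mean R_i = (23.1 − 8.9 + 3.2 + 15.6 − 4.4 + 8.2 − 11.0 − 12.2) / 8 = 1.7000%
Mean R_m = (11.3 − 5.7 − 1.0 + 11.1 − 1.9 + 2.7 − 6.2 − 6.6) / 8 = 0.4625%
Σ(R_i − R̄_i)(R_m − R̄_m) = 654.6500  ⇒  Cov = 654.6500 / 8 = 81.8313
Σ(R_m − R̄_m)² = 375.5788  ⇒  Var(R_m) = 375.5788 / 8 = 46.9474
β = Cov / Var(R_m) = 81.8313 / 46.9474 = 1.7430
MRP = 9.6% − 4.2% = 5.40%
E(R) = R_f + β × MRP = 4.2% + 1.7430 × 5.4% = 13.61%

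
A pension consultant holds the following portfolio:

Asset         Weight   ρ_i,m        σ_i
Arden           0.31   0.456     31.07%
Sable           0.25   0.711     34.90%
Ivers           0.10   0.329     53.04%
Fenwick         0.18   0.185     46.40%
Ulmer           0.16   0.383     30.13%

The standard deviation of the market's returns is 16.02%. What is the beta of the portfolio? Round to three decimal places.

β_Arden = 0.456 × 31.07% / 16.02% = 0.8844
β_Sable = 0.711 × 34.90% / 16.02% = 1.5489
β_Ivers = 0.329 × 53.04% / 16.02% = 1.0893
β_Fenwick = 0.185 × 46.40% / 16.02% = 0.5358
β_Ulmer = 0.383 × 30.13% / 16.02% = 0.7203
β_P = Σ w_i β_i = 0.31×0.8844 + 0.25×1.5489 + 0.10×1.0893 + 0.18×0.5358 + 0.16×0.7203 = 0.9820

0.982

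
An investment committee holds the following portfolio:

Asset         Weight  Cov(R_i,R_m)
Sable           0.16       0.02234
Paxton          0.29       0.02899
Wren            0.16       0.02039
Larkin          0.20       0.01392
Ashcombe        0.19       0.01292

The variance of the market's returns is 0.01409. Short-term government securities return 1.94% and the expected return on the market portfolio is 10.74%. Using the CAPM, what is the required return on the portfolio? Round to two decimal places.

β_Sable = 0.02234 / 0.01409 = 1.5855
β_Paxton = 0.02899 / 0.01409 = 2.0575
β_Wren = 0.02039 / 0.01409 = 1.4471
β_Larkin = 0.01392 / 0.01409 = 0.9879
β_Ashcombe = 0.01292 / 0.01409 = 0.9170
β_P = Σ w_i β_i = 0.16×1.5855 + 0.29×2.0575 + 0.16×1.4471 + 0.20×0.9879 + 0.19×0.9170 = 1.4537
MRP = 10.74% − 1.94% = 8.80%
E(R_P) = R_f + β_P × MRP = 1.94% + 1.4537 × 8.80% = 14.73%

14.73%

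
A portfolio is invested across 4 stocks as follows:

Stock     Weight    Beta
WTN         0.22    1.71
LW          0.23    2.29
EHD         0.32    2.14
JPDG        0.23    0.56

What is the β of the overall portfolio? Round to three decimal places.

1.717

β_P = Σ w_i β_i = 0.22×1.71 + 0.23×2.29 + 0.32×2.14 + 0.23×0.56 = 1.7165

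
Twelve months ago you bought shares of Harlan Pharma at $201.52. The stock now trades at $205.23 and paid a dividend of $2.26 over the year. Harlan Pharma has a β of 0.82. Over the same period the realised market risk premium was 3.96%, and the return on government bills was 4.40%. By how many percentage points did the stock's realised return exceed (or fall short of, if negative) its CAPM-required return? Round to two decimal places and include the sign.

-4.68%

Realised HPR = (P1 + D1 − P0) / P0 = (205.23 + 2.26 − 201.52) / 201.52 = 5.97 / 201.52 = 2.9625%
CAPM required = R_f + β·MRP = 4.40% + 0.82 × 3.96% = 7.6472%
α = realised − required = 2.9625% − 7.6472% = -4.68%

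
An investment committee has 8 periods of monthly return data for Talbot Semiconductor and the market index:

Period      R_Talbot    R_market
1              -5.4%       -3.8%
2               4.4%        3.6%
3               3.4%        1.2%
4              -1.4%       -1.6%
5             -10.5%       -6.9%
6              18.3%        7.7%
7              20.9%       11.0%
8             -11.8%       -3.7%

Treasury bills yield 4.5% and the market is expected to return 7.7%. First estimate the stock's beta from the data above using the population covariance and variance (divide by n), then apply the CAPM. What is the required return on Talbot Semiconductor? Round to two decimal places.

10.67%

Mean R_i = (-5.4 + 4.4 + 3.4 − 1.4 − 10.5 + 18.3 + 20.9 − 11.8) / 8 = 2.2375%
Mean R_m = (-3.8 + 3.6 + 1.2 − 1.6 − 6.9 + 7.7 + 11.0 − 3.7) / 8 = 0.9375%
Σ(R_i − R̄_i)(R_m − R̄_m) = 512.8188  ⇒  Cov = 512.8188 / 8 = 64.1024
Σ(R_m − R̄_m)² = 265.9588  ⇒  Var(R_m) = 265.9588 / 8 = 33.2449
β = Cov / Var(R_m) = 64.1024 / 33.2449 = 1.9282
MRP = 7.7% − 4.5% = 3.20%
E(R) = R_f + β × MRP = 4.5% + 1.9282 × 3.2% = 10.67%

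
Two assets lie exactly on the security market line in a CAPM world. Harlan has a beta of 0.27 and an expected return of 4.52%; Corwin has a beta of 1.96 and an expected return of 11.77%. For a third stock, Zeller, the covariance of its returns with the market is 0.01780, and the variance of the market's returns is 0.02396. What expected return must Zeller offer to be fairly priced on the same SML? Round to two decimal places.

6.55%

MRP = (11.77% − 4.52%) / (1.96 − 0.27) = 4.2899%
R_f = 4.52% − 0.27 × 4.2899% = 3.3617%
β_Zeller = Cov / Var(R_m) = 0.01780 / 0.02396 = 0.7429
E(R_Zeller) = R_f + β × MRP = 3.3617% + 0.7429 × 4.2899% = 6.55%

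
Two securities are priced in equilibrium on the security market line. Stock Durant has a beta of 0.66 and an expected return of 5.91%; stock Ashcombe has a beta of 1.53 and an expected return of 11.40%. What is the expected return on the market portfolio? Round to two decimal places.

Both satisfy E(R) = R_f + β·MRP, so the slope of the SML is
MRP = (11.40% − 5.91%) / (1.53 − 0.66) = 5.49% / 0.87 = 6.3103%
R_f = E(R_Durant) − β_Durant·MRP = 5.91% − 0.66 × 6.3103% = 1.7452%
E(R_m) = R_f + MRP = 1.7452% + 6.3103% = 8.06%

8.06%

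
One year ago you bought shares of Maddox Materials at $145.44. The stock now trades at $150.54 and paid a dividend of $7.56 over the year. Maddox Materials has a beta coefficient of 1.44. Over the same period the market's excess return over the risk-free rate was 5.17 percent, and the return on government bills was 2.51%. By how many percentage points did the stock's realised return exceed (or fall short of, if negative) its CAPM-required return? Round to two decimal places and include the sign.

-1.25%

Realised HPR = (P1 + D1 − P0) / P0 = (150.54 + 7.56 − 145.44) / 145.44 = 12.66 / 145.44 = 8.7046%
CAPM required = R_f + β·MRP = 2.51% + 1.44 × 5.17% = 9.9548%
α = realised − required = 8.7046% − 9.9548% = -1.25%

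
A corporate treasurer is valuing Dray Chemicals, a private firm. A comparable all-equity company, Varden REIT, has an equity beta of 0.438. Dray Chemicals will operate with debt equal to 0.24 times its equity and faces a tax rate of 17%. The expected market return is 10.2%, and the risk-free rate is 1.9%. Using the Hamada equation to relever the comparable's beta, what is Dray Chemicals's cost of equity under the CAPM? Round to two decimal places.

β_L = β_U × [1 + (1 − t)(D/E)] = 0.438 × [1 + (1 − 0.17) × 0.24]
    = 0.438 × [1 + 0.83 × 0.24] = 0.438 × 1.1992 = 0.5252
MRP = 10.2% − 1.9% = 8.30%
E(R) = R_f + β_L × MRP = 1.9% + 0.5252 × 8.3% = 6.26%

6.26%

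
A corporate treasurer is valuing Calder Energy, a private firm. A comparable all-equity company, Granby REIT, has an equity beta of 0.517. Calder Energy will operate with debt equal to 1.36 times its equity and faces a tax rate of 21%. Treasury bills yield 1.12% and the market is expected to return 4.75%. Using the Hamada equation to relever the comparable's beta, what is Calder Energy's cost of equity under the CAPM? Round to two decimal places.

β_L = β_U × [1 + (1 − t)(D/E)] = 0.517 × [1 + (1 − 0.21) × 1.36]
    = 0.517 × [1 + 0.79 × 1.36] = 0.517 × 2.0744 = 1.0725
MRP = 4.75% − 1.12% = 3.63%
E(R) = R_f + β_L × MRP = 1.12% + 1.0725 × 3.63% = 5.01%

5.01%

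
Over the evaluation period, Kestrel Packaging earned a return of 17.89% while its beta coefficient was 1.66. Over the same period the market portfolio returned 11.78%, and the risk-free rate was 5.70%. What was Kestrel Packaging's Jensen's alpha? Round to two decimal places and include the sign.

Market excess return = 11.78% − 5.70% = 6.08%
CAPM benchmark = R_f + β(R_m − R_f) = 5.70% + 1.66 × 6.08% = 15.7928%
α = actual − benchmark = 17.89% − 15.7928% = +2.10%

+2.10%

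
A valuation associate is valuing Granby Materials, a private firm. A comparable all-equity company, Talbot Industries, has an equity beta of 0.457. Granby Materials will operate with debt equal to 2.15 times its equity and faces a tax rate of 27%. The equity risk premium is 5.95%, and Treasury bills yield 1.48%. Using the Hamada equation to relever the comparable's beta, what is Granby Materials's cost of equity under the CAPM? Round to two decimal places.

β_L = β_U × [1 + (1 − t)(D/E)] = 0.457 × [1 + (1 − 0.27) × 2.15]
    = 0.457 × [1 + 0.73 × 2.15] = 0.457 × 2.5695 = 1.1743
E(R) = R_f + β_L × MRP = 1.48% + 1.1743 × 5.95% = 8.47%

8.47%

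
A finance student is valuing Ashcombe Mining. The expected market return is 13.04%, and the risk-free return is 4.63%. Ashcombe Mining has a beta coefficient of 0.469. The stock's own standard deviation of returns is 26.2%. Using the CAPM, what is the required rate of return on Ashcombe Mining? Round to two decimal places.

Market risk premium = E(R_m) − R_f = 13.04% − 4.63% = 8.41%
E(R) = R_f + β × MRP = 4.63% + 0.469 × 8.41% = 8.57%

8.57%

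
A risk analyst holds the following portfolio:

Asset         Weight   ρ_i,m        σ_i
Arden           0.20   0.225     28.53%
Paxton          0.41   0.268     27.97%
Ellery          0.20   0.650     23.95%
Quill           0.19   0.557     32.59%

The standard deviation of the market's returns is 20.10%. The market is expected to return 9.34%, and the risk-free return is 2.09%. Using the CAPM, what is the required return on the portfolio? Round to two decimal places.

6.03%

β_Arden = 0.225 × 28.53% / 20.10% = 0.3194
β_Paxton = 0.268 × 27.97% / 20.10% = 0.3729
β_Ellery = 0.650 × 23.95% / 20.10% = 0.7745
β_Quill = 0.557 × 32.59% / 20.10% = 0.9031
β_P = Σ w_i β_i = 0.20×0.3194 + 0.41×0.3729 + 0.20×0.7745 + 0.19×0.9031 = 0.5433
MRP = 9.34% − 2.09% = 7.25%
E(R_P) = R_f + β_P × MRP = 2.09% + 0.5433 × 7.25% = 6.03%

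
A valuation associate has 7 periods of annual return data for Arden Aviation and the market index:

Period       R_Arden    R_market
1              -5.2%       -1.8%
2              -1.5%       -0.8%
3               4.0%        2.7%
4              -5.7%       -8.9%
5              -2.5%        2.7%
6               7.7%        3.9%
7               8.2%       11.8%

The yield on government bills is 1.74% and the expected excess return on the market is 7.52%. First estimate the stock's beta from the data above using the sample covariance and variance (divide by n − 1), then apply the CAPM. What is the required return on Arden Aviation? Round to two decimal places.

Mean R_i = (-5.2 − 1.5 + 4.0 − 5.7 − 2.5 + 7.7 + 8.2) / 7 = 0.7143%
Mean R_m = (-1.8 − 0.8 + 2.7 − 8.9 + 2.7 + 3.9 + 11.8) / 7 = 1.3714%
Σ(R_i − R̄_i)(R_m − R̄_m) = 185.2729  ⇒  Cov = 185.2729 / 6 = 30.8788
Σ(R_m − R̄_m)² = 238.9543  ⇒  Var(R_m) = 238.9543 / 6 = 39.8257
β = Cov / Var(R_m) = 30.8788 / 39.8257 = 0.7753
E(R) = R_f + β × MRP = 1.74% + 0.7753 × 7.52% = 7.57%

7.57%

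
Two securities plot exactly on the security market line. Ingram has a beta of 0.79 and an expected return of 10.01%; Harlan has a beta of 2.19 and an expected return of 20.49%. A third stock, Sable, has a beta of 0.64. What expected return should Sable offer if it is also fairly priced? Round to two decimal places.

MRP (SML slope) = (20.49% − 10.01%) / (2.19 − 0.79) = 10.48% / 1.40 = 7.4857%
R_f (intercept) = 10.01% − 0.79 × 7.4857% = 4.0963%
E(R_Sable) = R_f + β × MRP = 4.0963% + 0.64 × 7.4857% = 8.89%

8.89%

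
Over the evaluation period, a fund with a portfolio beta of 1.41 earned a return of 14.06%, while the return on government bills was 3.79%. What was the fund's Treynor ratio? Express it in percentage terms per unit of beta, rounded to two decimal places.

7.28%

Treynor = (R_P − R_f) / β_P = (14.06% − 3.79%) / 1.4100 = 10.27% / 1.4100 = 7.28%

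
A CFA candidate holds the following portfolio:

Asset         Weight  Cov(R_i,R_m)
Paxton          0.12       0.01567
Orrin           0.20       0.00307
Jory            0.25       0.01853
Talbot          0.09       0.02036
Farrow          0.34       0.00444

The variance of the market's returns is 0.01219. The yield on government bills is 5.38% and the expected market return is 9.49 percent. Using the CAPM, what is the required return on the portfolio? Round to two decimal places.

8.91%

β_Paxton = 0.01567 / 0.01219 = 1.2855
β_Orrin = 0.00307 / 0.01219 = 0.2518
β_Jory = 0.01853 / 0.01219 = 1.5201
β_Talbot = 0.02036 / 0.01219 = 1.6702
β_Farrow = 0.00444 / 0.01219 = 0.3642
β_P = Σ w_i β_i = 0.12×1.2855 + 0.20×0.2518 + 0.25×1.5201 + 0.09×1.6702 + 0.34×0.3642 = 0.8588
MRP = 9.49% − 5.38% = 4.11%
E(R_P) = R_f + β_P × MRP = 5.38% + 0.8588 × 4.11% = 8.91%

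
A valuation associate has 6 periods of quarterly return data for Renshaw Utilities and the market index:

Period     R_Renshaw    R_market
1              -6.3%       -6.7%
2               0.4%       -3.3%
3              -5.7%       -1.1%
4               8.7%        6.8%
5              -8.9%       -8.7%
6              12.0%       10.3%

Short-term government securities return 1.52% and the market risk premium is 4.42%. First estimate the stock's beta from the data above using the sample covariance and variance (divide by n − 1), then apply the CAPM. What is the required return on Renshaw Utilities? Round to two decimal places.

6.31%

Mean R_i = (-6.3 + 0.4 − 5.7 + 8.7 − 8.9 + 12.0) / 6 = 0.0333%
Mean R_m = (-6.7 − 3.3 − 1.1 + 6.8 − 8.7 + 10.3) / 6 = -0.4500%
Σ(R_i − R̄_i)(R_m − R̄_m) = 307.4400  ⇒  Cov = 307.4400 / 5 = 61.4880
Σ(R_m − R̄_m)² = 283.7950  ⇒  Var(R_m) = 283.7950 / 5 = 56.7590
β = Cov / Var(R_m) = 61.4880 / 56.7590 = 1.0833
E(R) = R_f + β × MRP = 1.52% + 1.0833 × 4.42% = 6.31%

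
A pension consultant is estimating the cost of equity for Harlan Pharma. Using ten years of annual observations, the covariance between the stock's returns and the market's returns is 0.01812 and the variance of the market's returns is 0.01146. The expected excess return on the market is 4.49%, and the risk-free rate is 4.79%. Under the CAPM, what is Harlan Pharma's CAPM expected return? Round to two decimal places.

11.89%

β = Cov(R_i, R_m) / Var(R_m) = 0.01812 / 0.01146 = 1.5812
E(R) = R_f + β × MRP = 4.79% + 1.5812 × 4.49% = 11.89%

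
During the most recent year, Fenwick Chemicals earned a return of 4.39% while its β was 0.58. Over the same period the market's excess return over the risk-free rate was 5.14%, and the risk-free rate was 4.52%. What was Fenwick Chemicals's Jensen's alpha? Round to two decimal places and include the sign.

-3.11%

CAPM benchmark = R_f + β(R_m − R_f) = 4.52% + 0.58 × 5.14% = 7.5012%
α = actual − benchmark = 4.39% − 7.5012% = -3.11%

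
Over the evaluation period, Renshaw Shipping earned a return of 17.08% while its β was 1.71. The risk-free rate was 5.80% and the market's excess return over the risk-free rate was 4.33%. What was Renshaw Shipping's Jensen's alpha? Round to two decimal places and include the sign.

CAPM benchmark = R_f + β(R_m − R_f) = 5.80% + 1.71 × 4.33% = 13.2043%
α = actual − benchmark = 17.08% − 13.2043% = +3.88%

+3.88%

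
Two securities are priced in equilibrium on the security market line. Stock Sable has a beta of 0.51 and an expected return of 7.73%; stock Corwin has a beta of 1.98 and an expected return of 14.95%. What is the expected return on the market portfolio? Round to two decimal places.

10.14%

Both satisfy E(R) = R_f + β·MRP, so the slope of the SML is
MRP = (14.95% − 7.73%) / (1.98 − 0.51) = 7.22% / 1.47 = 4.9116%
R_f = E(R_Sable) − β_Sable·MRP = 7.73% − 0.51 × 4.9116% = 5.2251%
E(R_m) = R_f + MRP = 5.2251% + 4.9116% = 10.14%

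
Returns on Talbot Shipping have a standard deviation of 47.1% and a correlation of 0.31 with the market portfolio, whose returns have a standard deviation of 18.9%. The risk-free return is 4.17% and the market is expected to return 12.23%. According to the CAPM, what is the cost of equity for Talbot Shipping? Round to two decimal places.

10.40%

β = ρ × σ_i / σ_m = 0.31 × 47.1% / 18.9% = 0.7725
MRP = 12.23% − 4.17% = 8.06%
E(R) = 4.17% + 0.7725 × 8.06% = 10.40%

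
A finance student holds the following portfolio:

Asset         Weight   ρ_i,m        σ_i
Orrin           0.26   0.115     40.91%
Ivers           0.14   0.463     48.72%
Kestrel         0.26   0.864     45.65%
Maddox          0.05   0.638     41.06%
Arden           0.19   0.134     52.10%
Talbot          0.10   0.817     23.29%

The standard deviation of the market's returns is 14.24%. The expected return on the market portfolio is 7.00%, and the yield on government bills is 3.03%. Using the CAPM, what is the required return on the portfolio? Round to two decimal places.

8.38%

β_Orrin = 0.115 × 40.91% / 14.24% = 0.3304
β_Ivers = 0.463 × 48.72% / 14.24% = 1.5841
β_Kestrel = 0.864 × 45.65% / 14.24% = 2.7698
β_Maddox = 0.638 × 41.06% / 14.24% = 1.8396
β_Arden = 0.134 × 52.10% / 14.24% = 0.4903
β_Talbot = 0.817 × 23.29% / 14.24% = 1.3362
β_P = Σ w_i β_i = 0.26×0.3304 + 0.14×1.5841 + 0.26×2.7698 + 0.05×1.8396 + 0.19×0.4903 + 0.10×1.3362 = 1.3466
MRP = 7.00% − 3.03% = 3.97%
E(R_P) = R_f + β_P × MRP = 3.03% + 1.3466 × 3.97% = 8.38%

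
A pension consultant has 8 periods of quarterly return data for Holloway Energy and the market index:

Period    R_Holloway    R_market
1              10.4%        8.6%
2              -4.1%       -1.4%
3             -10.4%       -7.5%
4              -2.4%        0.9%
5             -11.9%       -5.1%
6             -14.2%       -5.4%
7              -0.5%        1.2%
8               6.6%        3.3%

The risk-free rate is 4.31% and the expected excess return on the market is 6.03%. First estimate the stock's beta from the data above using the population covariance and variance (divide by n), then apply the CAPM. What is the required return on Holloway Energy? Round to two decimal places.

Mean R_i = (10.4 − 4.1 − 10.4 − 2.4 − 11.9 − 14.2 − 0.5 + 6.6) / 8 = -3.3125%
Mean R_m = (8.6 − 1.4 − 7.5 + 0.9 − 5.1 − 5.4 + 1.2 + 3.3) / 8 = -0.6750%
Σ(R_i − R̄_i)(R_m − R̄_m) = 311.6825  ⇒  Cov = 311.6825 / 8 = 38.9603
Σ(R_m − R̄_m)² = 196.8350  ⇒  Var(R_m) = 196.8350 / 8 = 24.6044
β = Cov / Var(R_m) = 38.9603 / 24.6044 = 1.5835
E(R) = R_f + β × MRP = 4.31% + 1.5835 × 6.03% = 13.86%

13.86%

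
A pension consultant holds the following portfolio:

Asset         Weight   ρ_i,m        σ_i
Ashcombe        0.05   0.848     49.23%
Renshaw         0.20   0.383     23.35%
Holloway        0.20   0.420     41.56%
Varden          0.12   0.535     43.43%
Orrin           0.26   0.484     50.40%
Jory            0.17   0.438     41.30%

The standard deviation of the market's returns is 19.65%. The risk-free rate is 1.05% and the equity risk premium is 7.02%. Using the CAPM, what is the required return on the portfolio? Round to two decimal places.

8.04%

β_Ashcombe = 0.848 × 49.23% / 19.65% = 2.1245
β_Renshaw = 0.383 × 23.35% / 19.65% = 0.4551
β_Holloway = 0.420 × 41.56% / 19.65% = 0.8883
β_Varden = 0.535 × 43.43% / 19.65% = 1.1824
β_Orrin = 0.484 × 50.40% / 19.65% = 1.2414
β_Jory = 0.438 × 41.30% / 19.65% = 0.9206
β_P = Σ w_i β_i = 0.05×2.1245 + 0.20×0.4551 + 0.20×0.8883 + 0.12×1.1824 + 0.26×1.2414 + 0.17×0.9206 = 0.9961
E(R_P) = R_f + β_P × MRP = 1.05% + 0.9961 × 7.02% = 8.04%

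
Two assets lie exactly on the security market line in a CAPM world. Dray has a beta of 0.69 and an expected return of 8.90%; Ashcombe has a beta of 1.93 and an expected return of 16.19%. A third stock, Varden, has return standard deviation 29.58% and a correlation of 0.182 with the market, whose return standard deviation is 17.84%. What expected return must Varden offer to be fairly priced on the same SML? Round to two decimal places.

6.62%

MRP = (16.19% − 8.90%) / (1.93 − 0.69) = 5.8790%
R_f = 8.90% − 0.69 × 5.8790% = 4.8435%
β_Varden = ρ·σ_i/σ_m = 0.182 × 29.58 / 17.84 = 0.3018
E(R_Varden) = R_f + β × MRP = 4.8435% + 0.3018 × 5.8790% = 6.62%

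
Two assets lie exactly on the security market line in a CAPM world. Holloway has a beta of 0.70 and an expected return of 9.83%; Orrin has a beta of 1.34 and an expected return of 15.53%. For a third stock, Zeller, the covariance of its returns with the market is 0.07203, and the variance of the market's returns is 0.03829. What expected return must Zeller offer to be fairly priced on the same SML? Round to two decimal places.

MRP = (15.53% − 9.83%) / (1.34 − 0.70) = 8.9063%
R_f = 9.83% − 0.70 × 8.9063% = 3.5956%
β_Zeller = Cov / Var(R_m) = 0.07203 / 0.03829 = 1.8812
E(R_Zeller) = R_f + β × MRP = 3.5956% + 1.8812 × 8.9063% = 20.35%

20.35%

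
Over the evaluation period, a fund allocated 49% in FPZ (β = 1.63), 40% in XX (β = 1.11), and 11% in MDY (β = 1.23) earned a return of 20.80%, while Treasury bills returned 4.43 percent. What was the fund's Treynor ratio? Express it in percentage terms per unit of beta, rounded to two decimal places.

11.88%

β_P = 0.49×1.63 + 0.40×1.11 + 0.11×1.23 = 1.3780
Treynor = (R_P − R_f) / β_P = (20.80% − 4.43%) / 1.3780 = 16.37% / 1.3780 = 11.88%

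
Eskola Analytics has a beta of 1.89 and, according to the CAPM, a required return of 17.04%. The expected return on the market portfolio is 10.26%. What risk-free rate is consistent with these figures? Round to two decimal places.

2.64%

E(R) = R_f + β(E(R_m) − R_f) = R_f(1 − β) + β·E(R_m)
17.04% = R_f × (1 − 1.89) + 1.89 × 10.26%
17.04% = R_f × -0.89 + 19.3914%
R_f = (17.04% − 19.3914%) / -0.89 = 2.64%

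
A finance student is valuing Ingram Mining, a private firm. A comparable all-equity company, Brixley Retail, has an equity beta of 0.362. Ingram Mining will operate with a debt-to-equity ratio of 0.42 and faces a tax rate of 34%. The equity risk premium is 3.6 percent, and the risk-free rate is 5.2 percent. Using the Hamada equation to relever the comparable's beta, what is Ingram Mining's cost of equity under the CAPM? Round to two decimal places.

6.86%

β_L = β_U × [1 + (1 − t)(D/E)] = 0.362 × [1 + (1 − 0.34) × 0.42]
    = 0.362 × [1 + 0.66 × 0.42] = 0.362 × 1.2772 = 0.4623
E(R) = R_f + β_L × MRP = 5.2% + 0.4623 × 3.6% = 6.86%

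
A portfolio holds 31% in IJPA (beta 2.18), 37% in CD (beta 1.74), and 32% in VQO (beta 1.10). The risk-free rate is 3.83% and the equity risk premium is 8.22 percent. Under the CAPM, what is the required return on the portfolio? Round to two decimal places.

β_P = Σ w_i β_i = 0.31×2.18 + 0.37×1.74 + 0.32×1.10 = 1.6716
E(R_P) = R_f + β_P × MRP = 3.83% + 1.6716 × 8.22% = 17.57%

17.57%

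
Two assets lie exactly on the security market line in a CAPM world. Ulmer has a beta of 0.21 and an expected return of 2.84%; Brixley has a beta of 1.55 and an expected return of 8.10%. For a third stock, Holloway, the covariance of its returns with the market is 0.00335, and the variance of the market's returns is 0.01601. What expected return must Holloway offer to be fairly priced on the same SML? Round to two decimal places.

MRP = (8.10% − 2.84%) / (1.55 − 0.21) = 3.9254%
R_f = 2.84% − 0.21 × 3.9254% = 2.0157%
β_Holloway = Cov / Var(R_m) = 0.00335 / 0.01601 = 0.2092
E(R_Holloway) = R_f + β × MRP = 2.0157% + 0.2092 × 3.9254% = 2.84%

2.84%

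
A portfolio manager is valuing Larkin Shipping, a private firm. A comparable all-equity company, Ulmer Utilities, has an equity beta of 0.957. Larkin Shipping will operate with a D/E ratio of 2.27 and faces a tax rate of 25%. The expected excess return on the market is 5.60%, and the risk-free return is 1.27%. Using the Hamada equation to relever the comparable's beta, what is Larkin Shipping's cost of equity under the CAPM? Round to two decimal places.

15.75%

β_L = β_U × [1 + (1 − t)(D/E)] = 0.957 × [1 + (1 − 0.25) × 2.27]
    = 0.957 × [1 + 0.75 × 2.27] = 0.957 × 2.7025 = 2.5863
E(R) = R_f + β_L × MRP = 1.27% + 2.5863 × 5.60% = 15.75%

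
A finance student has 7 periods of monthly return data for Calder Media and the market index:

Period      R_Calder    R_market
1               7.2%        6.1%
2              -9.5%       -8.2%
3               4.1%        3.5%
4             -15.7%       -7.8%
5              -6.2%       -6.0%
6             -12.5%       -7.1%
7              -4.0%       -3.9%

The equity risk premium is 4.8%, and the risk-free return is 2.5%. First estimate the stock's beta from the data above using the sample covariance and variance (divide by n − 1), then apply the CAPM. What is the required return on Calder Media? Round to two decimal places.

Mean R_i = (7.2 − 9.5 + 4.1 − 15.7 − 6.2 − 12.5 − 4.0) / 7 = -5.2286%
Mean R_m = (6.1 − 8.2 + 3.5 − 7.8 − 6.0 − 7.1 − 3.9) / 7 = -3.3429%
Σ(R_i − R̄_i)(R_m − R̄_m) = 277.8314  ⇒  Cov = 277.8314 / 6 = 46.3052
Σ(R_m − R̄_m)² = 200.9371  ⇒  Var(R_m) = 200.9371 / 6 = 33.4895
β = Cov / Var(R_m) = 46.3052 / 33.4895 = 1.3827
E(R) = R_f + β × MRP = 2.5% + 1.3827 × 4.8% = 9.14%

9.14%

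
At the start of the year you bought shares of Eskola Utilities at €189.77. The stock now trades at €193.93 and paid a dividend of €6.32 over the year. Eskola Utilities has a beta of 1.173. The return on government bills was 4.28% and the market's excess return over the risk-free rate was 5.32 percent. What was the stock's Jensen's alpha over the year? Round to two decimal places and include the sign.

-5.00%

Realised HPR = (P1 + D1 − P0) / P0 = (193.93 + 6.32 − 189.77) / 189.77 = 10.48 / 189.77 = 5.5225%
CAPM required = R_f + β·MRP = 4.28% + 1.173 × 5.32% = 10.52036%
α = realised − required = 5.5225% − 10.52036% = -5.00%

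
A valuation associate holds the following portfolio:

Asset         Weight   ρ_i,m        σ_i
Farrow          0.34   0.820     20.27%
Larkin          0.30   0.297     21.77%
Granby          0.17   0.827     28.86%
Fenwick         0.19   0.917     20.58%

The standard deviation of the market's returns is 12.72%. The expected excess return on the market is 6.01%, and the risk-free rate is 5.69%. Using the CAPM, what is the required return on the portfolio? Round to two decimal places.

β_Farrow = 0.820 × 20.27% / 12.72% = 1.3067
β_Larkin = 0.297 × 21.77% / 12.72% = 0.5083
β_Granby = 0.827 × 28.86% / 12.72% = 1.8764
β_Fenwick = 0.917 × 20.58% / 12.72% = 1.4836
β_P = Σ w_i β_i = 0.34×1.3067 + 0.30×0.5083 + 0.17×1.8764 + 0.19×1.4836 = 1.1976
E(R_P) = R_f + β_P × MRP = 5.69% + 1.1976 × 6.01% = 12.89%

12.89%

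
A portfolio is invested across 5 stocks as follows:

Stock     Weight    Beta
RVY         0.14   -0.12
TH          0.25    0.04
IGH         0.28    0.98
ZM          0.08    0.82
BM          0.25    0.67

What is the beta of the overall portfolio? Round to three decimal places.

β_P = Σ w_i β_i = 0.14×-0.12 + 0.25×0.04 + 0.28×0.98 + 0.08×0.82 + 0.25×0.67 = 0.5007

0.501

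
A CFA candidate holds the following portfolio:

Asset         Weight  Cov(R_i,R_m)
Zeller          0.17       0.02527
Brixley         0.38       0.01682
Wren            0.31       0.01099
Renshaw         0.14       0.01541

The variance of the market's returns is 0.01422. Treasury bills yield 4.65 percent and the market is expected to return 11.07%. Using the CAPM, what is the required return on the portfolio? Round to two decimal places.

11.99%

β_Zeller = 0.02527 / 0.01422 = 1.7771
β_Brixley = 0.01682 / 0.01422 = 1.1828
β_Wren = 0.01099 / 0.01422 = 0.7729
β_Renshaw = 0.01541 / 0.01422 = 1.0837
β_P = Σ w_i β_i = 0.17×1.7771 + 0.38×1.1828 + 0.31×0.7729 + 0.14×1.0837 = 1.1429
MRP = 11.07% − 4.65% = 6.42%
E(R_P) = R_f + β_P × MRP = 4.65% + 1.1429 × 6.42% = 11.99%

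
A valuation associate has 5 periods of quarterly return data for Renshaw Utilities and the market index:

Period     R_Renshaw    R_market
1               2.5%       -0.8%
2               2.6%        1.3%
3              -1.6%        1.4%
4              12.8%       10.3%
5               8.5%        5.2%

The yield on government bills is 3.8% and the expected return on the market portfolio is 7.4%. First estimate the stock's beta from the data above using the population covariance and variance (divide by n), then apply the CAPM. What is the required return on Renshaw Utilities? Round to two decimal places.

Mean R_i = (2.5 + 2.6 − 1.6 + 12.8 + 8.5) / 5 = 4.9600%
Mean R_m = (-0.8 + 1.3 + 1.4 + 10.3 + 5.2) / 5 = 3.4800%
Σ(R_i − R̄_i)(R_m − R̄_m) = 88.8760  ⇒  Cov = 88.8760 / 5 = 17.7752
Σ(R_m − R̄_m)² = 76.8680  ⇒  Var(R_m) = 76.8680 / 5 = 15.3736
β = Cov / Var(R_m) = 17.7752 / 15.3736 = 1.1562
MRP = 7.4% − 3.8% = 3.60%
E(R) = R_f + β × MRP = 3.8% + 1.1562 × 3.6% = 7.96%

7.96%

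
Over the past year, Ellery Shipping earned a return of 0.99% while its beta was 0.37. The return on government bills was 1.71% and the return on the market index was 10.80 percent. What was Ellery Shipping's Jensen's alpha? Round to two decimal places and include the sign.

-4.08%

Market excess return = 10.80% − 1.71% = 9.09%
CAPM benchmark = R_f + β(R_m − R_f) = 1.71% + 0.37 × 9.09% = 5.0733%
α = actual − benchmark = 0.99% − 5.0733% = -4.08%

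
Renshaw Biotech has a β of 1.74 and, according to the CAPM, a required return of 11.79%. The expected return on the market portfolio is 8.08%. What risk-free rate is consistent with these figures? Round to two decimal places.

E(R) = R_f + β(E(R_m) − R_f) = R_f(1 − β) + β·E(R_m)
11.79% = R_f × (1 − 1.74) + 1.74 × 8.08%
11.79% = R_f × -0.74 + 14.0592%
R_f = (11.79% − 14.0592%) / -0.74 = 3.07%

3.07%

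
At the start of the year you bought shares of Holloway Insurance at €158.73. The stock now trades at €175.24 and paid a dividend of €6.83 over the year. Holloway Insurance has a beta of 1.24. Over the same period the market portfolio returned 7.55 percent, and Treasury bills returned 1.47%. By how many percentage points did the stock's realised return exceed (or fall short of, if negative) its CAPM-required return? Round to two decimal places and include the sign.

Realised HPR = (P1 + D1 − P0) / P0 = (175.24 + 6.83 − 158.73) / 158.73 = 23.34 / 158.73 = 14.7042%
MRP = 7.55% − 1.47% = 6.08%
CAPM required = R_f + β·MRP = 1.47% + 1.24 × 6.08% = 9.0092%
α = realised − required = 14.7042% − 9.0092% = +5.70%

+5.70%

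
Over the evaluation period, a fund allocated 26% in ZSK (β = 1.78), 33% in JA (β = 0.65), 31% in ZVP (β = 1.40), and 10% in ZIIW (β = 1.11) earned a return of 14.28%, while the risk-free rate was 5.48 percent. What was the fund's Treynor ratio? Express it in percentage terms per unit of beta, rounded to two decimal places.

β_P = 0.26×1.78 + 0.33×0.65 + 0.31×1.40 + 0.10×1.11 = 1.2223
Treynor = (R_P − R_f) / β_P = (14.28% − 5.48%) / 1.2223 = 8.80% / 1.2223 = 7.20%

7.20%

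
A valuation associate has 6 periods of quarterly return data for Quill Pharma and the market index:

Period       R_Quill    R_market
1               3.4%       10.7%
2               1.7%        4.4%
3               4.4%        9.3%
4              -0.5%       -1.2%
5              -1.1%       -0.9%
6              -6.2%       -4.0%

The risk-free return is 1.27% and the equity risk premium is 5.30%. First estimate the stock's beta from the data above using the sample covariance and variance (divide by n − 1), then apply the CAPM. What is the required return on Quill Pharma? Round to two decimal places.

4.34%

Mean R_i = (3.4 + 1.7 + 4.4 − 0.5 − 1.1 − 6.2) / 6 = 0.2833%
Mean R_m = (10.7 + 4.4 + 9.3 − 1.2 − 0.9 − 4.0) / 6 = 3.0500%
Σ(R_i − R̄_i)(R_m − R̄_m) = 105.9850  ⇒  Cov = 105.9850 / 5 = 21.1970
Σ(R_m − R̄_m)² = 182.7750  ⇒  Var(R_m) = 182.7750 / 5 = 36.5550
β = Cov / Var(R_m) = 21.1970 / 36.5550 = 0.5799
E(R) = R_f + β × MRP = 1.27% + 0.5799 × 5.30% = 4.34%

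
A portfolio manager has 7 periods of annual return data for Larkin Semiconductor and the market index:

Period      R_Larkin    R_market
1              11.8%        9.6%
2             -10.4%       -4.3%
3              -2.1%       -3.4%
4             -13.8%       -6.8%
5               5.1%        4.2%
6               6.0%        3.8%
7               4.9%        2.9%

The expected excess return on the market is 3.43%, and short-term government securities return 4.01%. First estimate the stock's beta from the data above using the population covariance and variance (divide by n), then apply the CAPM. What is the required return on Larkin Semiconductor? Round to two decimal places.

9.33%

Mean R_i = (11.8 − 10.4 − 2.1 − 13.8 + 5.1 + 6.0 + 4.9) / 7 = 0.2143%
Mean R_m = (9.6 − 4.3 − 3.4 − 6.8 + 4.2 + 3.8 + 2.9) / 7 = 0.8571%
Σ(R_i − R̄_i)(R_m − R̄_m) = 316.1243  ⇒  Cov = 316.1243 / 7 = 45.1606
Σ(R_m − R̄_m)² = 203.7971  ⇒  Var(R_m) = 203.7971 / 7 = 29.1139
β = Cov / Var(R_m) = 45.1606 / 29.1139 = 1.5512
E(R) = R_f + β × MRP = 4.01% + 1.5512 × 3.43% = 9.33%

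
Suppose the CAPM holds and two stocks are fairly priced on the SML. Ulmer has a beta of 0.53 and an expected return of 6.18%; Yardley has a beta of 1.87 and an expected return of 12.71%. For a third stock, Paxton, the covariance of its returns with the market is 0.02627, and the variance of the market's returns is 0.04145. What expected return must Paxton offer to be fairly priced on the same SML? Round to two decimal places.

MRP = (12.71% − 6.18%) / (1.87 − 0.53) = 4.8731%
R_f = 6.18% − 0.53 × 4.8731% = 3.5973%
β_Paxton = Cov / Var(R_m) = 0.02627 / 0.04145 = 0.6338
E(R_Paxton) = R_f + β × MRP = 3.5973% + 0.6338 × 4.8731% = 6.69%

6.69%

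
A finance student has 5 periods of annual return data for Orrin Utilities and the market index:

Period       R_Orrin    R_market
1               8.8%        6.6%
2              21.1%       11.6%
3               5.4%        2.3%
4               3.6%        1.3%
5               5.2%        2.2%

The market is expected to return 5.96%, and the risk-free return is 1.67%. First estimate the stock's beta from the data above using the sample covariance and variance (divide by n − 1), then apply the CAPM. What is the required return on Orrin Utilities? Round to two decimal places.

8.54%

Mean R_i = (8.8 + 21.1 + 5.4 + 3.6 + 5.2) / 5 = 8.8200%
Mean R_m = (6.6 + 11.6 + 2.3 + 1.3 + 2.2) / 5 = 4.8000%
Σ(R_i − R̄_i)(R_m − R̄_m) = 119.7000  ⇒  Cov = 119.7000 / 4 = 29.9250
Σ(R_m − R̄_m)² = 74.7400  ⇒  Var(R_m) = 74.7400 / 4 = 18.6850
β = Cov / Var(R_m) = 29.9250 / 18.6850 = 1.6016
MRP = 5.96% − 1.67% = 4.29%
E(R) = R_f + β × MRP = 1.67% + 1.6016 × 4.29% = 8.54%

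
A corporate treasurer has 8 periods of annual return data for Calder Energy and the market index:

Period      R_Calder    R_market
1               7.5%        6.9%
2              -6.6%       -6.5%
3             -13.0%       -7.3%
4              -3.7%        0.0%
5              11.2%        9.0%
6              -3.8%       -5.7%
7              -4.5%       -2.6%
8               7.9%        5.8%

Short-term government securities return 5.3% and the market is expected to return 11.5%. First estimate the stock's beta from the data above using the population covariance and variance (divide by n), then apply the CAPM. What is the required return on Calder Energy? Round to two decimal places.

13.01%

Mean R_i = (7.5 − 6.6 − 13.0 − 3.7 + 11.2 − 3.8 − 4.5 + 7.9) / 8 = -0.6250%
Mean R_m = (6.9 − 6.5 − 7.3 + 0.0 + 9.0 − 5.7 − 2.6 + 5.8) / 8 = -0.0500%
Σ(R_i − R̄_i)(R_m − R̄_m) = 369.2800  ⇒  Cov = 369.2800 / 8 = 46.1600
Σ(R_m − R̄_m)² = 297.0200  ⇒  Var(R_m) = 297.0200 / 8 = 37.1275
β = Cov / Var(R_m) = 46.1600 / 37.1275 = 1.2433
MRP = 11.5% − 5.3% = 6.20%
E(R) = R_f + β × MRP = 5.3% + 1.2433 × 6.2% = 13.01%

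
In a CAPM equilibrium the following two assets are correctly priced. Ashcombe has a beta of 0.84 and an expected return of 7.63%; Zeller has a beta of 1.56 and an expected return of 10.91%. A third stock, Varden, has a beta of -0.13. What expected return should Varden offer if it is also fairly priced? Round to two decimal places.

3.21%

MRP (SML slope) = (10.91% − 7.63%) / (1.56 − 0.84) = 3.28% / 0.72 = 4.5556%
R_f (intercept) = 7.63% − 0.84 × 4.5556% = 3.8033%
E(R_Varden) = R_f + β × MRP = 3.8033% + -0.13 × 4.5556% = 3.21%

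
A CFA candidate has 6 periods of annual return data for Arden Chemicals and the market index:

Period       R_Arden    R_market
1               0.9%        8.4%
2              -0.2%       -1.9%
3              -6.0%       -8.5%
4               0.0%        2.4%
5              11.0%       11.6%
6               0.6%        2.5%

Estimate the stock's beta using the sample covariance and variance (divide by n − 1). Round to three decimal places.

0.670

Mean R_i = (0.9 − 0.2 − 6.0 + 0.0 + 11.0 + 0.6) / 6 = 1.0500%
Mean R_m = (8.4 − 1.9 − 8.5 + 2.4 + 11.6 + 2.5) / 6 = 2.4167%
Σ(R_i − R̄_i)(R_m − R̄_m) = 172.8150  ⇒  Cov = 172.8150 / 5 = 34.5630
Σ(R_m − R̄_m)² = 257.9483  ⇒  Var(R_m) = 257.9483 / 5 = 51.5897
β = Cov / Var(R_m) = 34.5630 / 51.5897 = 0.6700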